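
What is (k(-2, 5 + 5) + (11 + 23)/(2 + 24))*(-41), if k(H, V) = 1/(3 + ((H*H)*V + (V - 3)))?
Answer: -35383/650 ≈ -54.435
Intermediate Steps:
k(H, V) = 1/(V + V*H²) (k(H, V) = 1/(3 + (H²*V + (-3 + V))) = 1/(3 + (V*H² + (-3 + V))) = 1/(3 + (-3 + V + V*H²)) = 1/(V + V*H²))
(k(-2, 5 + 5) + (11 + 23)/(2 + 24))*(-41) = (1/((5 + 5)*(1 + (-2)²)) + (11 + 23)/(2 + 24))*(-41) = (1/(10*(1 + 4)) + 34/26)*(-41) = ((⅒)/5 + 34*(1/26))*(-41) = ((⅒)*(⅕) + 17/13)*(-41) = (1/50 + 17/13)*(-41) = (863/650)*(-41) = -35383/650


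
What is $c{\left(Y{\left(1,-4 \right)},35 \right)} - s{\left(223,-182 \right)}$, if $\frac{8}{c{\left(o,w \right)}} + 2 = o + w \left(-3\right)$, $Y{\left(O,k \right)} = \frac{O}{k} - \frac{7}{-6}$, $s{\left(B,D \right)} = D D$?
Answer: $- \frac{42166948}{1273} \approx -33124.0$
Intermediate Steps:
$s{\left(B,D \right)} = D^{2}$
$Y{\left(O,k \right)} = \frac{7}{6} + \frac{O}{k}$ ($Y{\left(O,k \right)} = \frac{O}{k} - - \frac{7}{6} = \frac{O}{k} + \frac{7}{6} = \frac{7}{6} + \frac{O}{k}$)
$c{\left(o,w \right)} = \frac{8}{-2 + o - 3 w}$ ($c{\left(o,w \right)} = \frac{8}{-2 + \left(o + w \left(-3\right)\right)} = \frac{8}{-2 + \left(o - 3 w\right)} = \frac{8}{-2 + o - 3 w}$)
$c{\left(Y{\left(1,-4 \right)},35 \right)} - s{\left(223,-182 \right)} = - \frac{8}{2 - \left(\frac{7}{6} + 1 \frac{1}{-4}\right) + 3 \cdot 35} - \left(-182\right)^{2} = - \frac{8}{2 - \left(\frac{7}{6} + 1 \left(- \frac{1}{4}\right)\right) + 105} - 33124 = - \frac{8}{2 - \left(\frac{7}{6} - \frac{1}{4}\right) + 105} - 33124 = - \frac{8}{2 - \frac{11}{12} + 105} - 33124 = - \frac{8}{\frac{1273}{12}} - 33124 = \left(-8\right) \frac{12}{1273} - 33124 = - \frac{96}{1273} - 33124 = - \frac{42166948}{1273}$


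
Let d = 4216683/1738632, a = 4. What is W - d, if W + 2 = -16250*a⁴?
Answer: -2410905604649/579544 ≈ -4.1600e+6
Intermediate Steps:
d = 1405561/579544 (d = 4216683*(1/1738632) = 1405561/579544 ≈ 2.4253)
W = -4160002 (W = -2 - 16250*4⁴ = -2 - 16250*256 = -2 - 4160000 = -4160002)
W - d = -4160002 - 1*1405561/579544 = -4160002 - 1405561/579544 = -2410905604649/579544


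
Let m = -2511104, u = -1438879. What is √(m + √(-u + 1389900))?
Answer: √(-2511104 + √2828779) ≈ 1584.1*I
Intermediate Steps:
√(m + √(-u + 1389900)) = √(-2511104 + √(-1*(-1438879) + 1389900)) = √(-2511104 + √(1438879 + 1389900)) = √(-2511104 + √2828779)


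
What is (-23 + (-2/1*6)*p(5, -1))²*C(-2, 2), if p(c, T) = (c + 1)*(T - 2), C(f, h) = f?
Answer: -74498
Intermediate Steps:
p(c, T) = (1 + c)*(-2 + T)
(-23 + (-2/1*6)*p(5, -1))²*C(-2, 2) = (-23 + (-2/1*6)*(-2 - 1 - 2*5 - 1*5))²*(-2) = (-23 + (-2*1*6)*(-2 - 1 - 10 - 5))²*(-2) = (-23 - 2*6*(-18))²*(-2) = (-23 - 12*(-18))²*(-2) = (-23 + 216)²*(-2) = 193²*(-2) = 37249*(-2) = -74498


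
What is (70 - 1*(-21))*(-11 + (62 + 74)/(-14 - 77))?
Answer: -1137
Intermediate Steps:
(70 - 1*(-21))*(-11 + (62 + 74)/(-14 - 77)) = (70 + 21)*(-11 + 136/(-91)) = 91*(-11 + 136*(-1/91)) = 91*(-11 - 136/91) = 91*(-1137/91) = -1137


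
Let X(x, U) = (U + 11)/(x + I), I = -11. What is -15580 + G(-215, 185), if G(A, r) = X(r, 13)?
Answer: -451816/29 ≈ -15580.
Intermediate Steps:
X(x, U) = (11 + U)/(-11 + x) (X(x, U) = (U + 11)/(x - 11) = (11 + U)/(-11 + x))
G(A, r) = 24/(-11 + r) (G(A, r) = (11 + 13)/(-11 + r) = 24/(-11 + r))
-15580 + G(-215, 185) = -15580 + 24/(-11 + 185) = -15580 + 24/174 = -15580 + 24*(1/174) = -15580 + 4/29 = -451816/29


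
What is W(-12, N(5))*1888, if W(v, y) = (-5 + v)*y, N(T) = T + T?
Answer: -320960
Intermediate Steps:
N(T) = 2*T
W(v, y) = y*(-5 + v)
W(-12, N(5))*1888 = ((2*5)*(-5 - 12))*1888 = (10*(-17))*1888 = -170*1888 = -320960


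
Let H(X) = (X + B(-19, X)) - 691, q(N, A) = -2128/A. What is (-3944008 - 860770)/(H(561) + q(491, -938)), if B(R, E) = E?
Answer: -1009154/91 ≈ -11090.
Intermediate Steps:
H(X) = -691 + 2*X (H(X) = (X + X) - 691 = 2*X - 691 = -691 + 2*X)
(-3944008 - 860770)/(H(561) + q(491, -938)) = (-3944008 - 860770)/((-691 + 2*561) - 2128/(-938)) = -4804778/((-691 + 1122) - 2128*(-1/938)) = -4804778/(431 + 152/67) = -4804778/29029/67 = -4804778*67/29029 = -1009154/91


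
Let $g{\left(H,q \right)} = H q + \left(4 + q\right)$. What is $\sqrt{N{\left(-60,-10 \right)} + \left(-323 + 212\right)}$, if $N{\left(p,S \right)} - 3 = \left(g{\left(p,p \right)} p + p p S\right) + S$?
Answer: $i \sqrt{248758} \approx 498.76 i$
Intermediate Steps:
$g{\left(H,q \right)} = 4 + q + H q$
$N{\left(p,S \right)} = 3 + S + S p^{2} + p \left(4 + p + p^{2}\right)$ ($N{\left(p,S \right)} = 3 + \left(\left(\left(4 + p + p p\right) p + p p S\right) + S\right) = 3 + \left(\left(\left(4 + p + p^{2}\right) p + p^{2} S\right) + S\right) = 3 + \left(\left(p \left(4 + p + p^{2}\right) + S p^{2}\right) + S\right) = 3 + \left(\left(S p^{2} + p \left(4 + p + p^{2}\right)\right) + S\right) = 3 + \left(S + S p^{2} + p \left(4 + p + p^{2}\right)\right) = 3 + S + S p^{2} + p \left(4 + p + p^{2}\right)$)
$\sqrt{N{\left(-60,-10 \right)} + \left(-323 + 212\right)} = \sqrt{\left(3 - 10 - 10 \left(-60\right)^{2} - 60 \left(4 - 60 + \left(-60\right)^{2}\right)\right) + \left(-323 + 212\right)} = \sqrt{\left(3 - 10 - 36000 - 60 \left(4 - 60 + 3600\right)\right) - 111} = \sqrt{\left(3 - 10 - 36000 - 212640\right) - 111} = \sqrt{-248647 - 111} = \sqrt{-248758} = i \sqrt{248758}$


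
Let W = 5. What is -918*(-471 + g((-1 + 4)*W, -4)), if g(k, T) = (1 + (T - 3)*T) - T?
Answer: 402084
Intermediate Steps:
g(k, T) = 1 - T + T*(-3 + T) (g(k, T) = (1 + (-3 + T)*T) - T = (1 + T*(-3 + T)) - T = 1 - T + T*(-3 + T))
-918*(-471 + g((-1 + 4)*W, -4)) = -918*(-471 + (1 + (-4)**2 - 4*(-4))) = -918*(-471 + (1 + 16 + 16)) = -918*(-471 + 33) = -918*(-438) = 402084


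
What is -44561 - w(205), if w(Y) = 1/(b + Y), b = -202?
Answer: -133684/3 ≈ -44561.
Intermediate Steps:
w(Y) = 1/(-202 + Y)
-44561 - w(205) = -44561 - 1/(-202 + 205) = -44561 - 1/3 = -133684/3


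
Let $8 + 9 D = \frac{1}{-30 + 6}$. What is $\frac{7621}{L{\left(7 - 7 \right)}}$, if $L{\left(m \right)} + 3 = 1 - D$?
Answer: $- \frac{1646136}{239} \approx -6887.6$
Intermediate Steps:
$D = - \frac{193}{216}$ ($D = - \frac{8}{9} + \frac{1}{9 \left(-30 + 6\right)} = - \frac{8}{9} + \frac{1}{9 \left(-24\right)} = - \frac{8}{9} + \frac{1}{9} \left(- \frac{1}{24}\right) = - \frac{8}{9} - \frac{1}{216} = - \frac{193}{216} \approx -0.89352$)
$L{\left(m \right)} = - \frac{239}{216}$ ($L{\left(m \right)} = -3 + \left(1 - - \frac{193}{216}\right) = -3 + \left(1 + \frac{193}{216}\right) = -3 + \frac{409}{216} = - \frac{239}{216}$)
$\frac{7621}{L{\left(7 - 7 \right)}} = \frac{7621}{- \frac{239}{216}} = 7621 \left(- \frac{216}{239}\right) = - \frac{1646136}{239}$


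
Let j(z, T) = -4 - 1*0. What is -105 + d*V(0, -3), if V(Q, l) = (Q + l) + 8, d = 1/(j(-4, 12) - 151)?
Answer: -3256/31 ≈ -105.03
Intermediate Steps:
j(z, T) = -4 (j(z, T) = -4 + 0 = -4)
d = -1/155 (d = 1/(-4 - 151) = 1/(-155) = -1/155 ≈ -0.0064516)
V(Q, l) = 8 + Q + l
-105 + d*V(0, -3) = -105 - (8 + 0 - 3)/155 = -105 - 1/155*5 = -105 - 1/31 = -3256/31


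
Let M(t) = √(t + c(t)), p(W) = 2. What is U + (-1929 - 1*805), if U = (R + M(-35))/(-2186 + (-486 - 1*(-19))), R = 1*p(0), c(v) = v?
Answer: -7253304/2653 - I*√70/2653 ≈ -2734.0 - 0.0031536*I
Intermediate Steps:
M(t) = √2*√t (M(t) = √(t + t) = √(2*t) = √2*√t)
R = 2 (R = 1*2 = 2)
U = -2/2653 - I*√70/2653 (U = (2 + √2*√(-35))/(-2186 + (-486 - 1*(-19))) = (2 + √2*(I*√35))/(-2186 + (-486 + 19)) = (2 + I*√70)/(-2186 - 467) = (2 + I*√70)/(-2653) = (2 + I*√70)*(-1/2653) = -2/2653 - I*√70/2653 ≈ -0.00075386 - 0.0031536*I)
U + (-1929 - 1*805) = (-2/2653 - I*√70/2653) + (-1929 - 1*805) = (-2/2653 - I*√70/2653) + (-1929 - 805) = (-2/2653 - I*√70/2653) - 2734 = -7253304/2653 - I*√70/2653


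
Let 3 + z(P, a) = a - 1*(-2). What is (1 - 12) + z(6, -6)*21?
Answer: -158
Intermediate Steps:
z(P, a) = -1 + a (z(P, a) = -3 + (a - 1*(-2)) = -3 + (a + 2) = -3 + (2 + a) = -1 + a)
(1 - 12) + z(6, -6)*21 = (1 - 12) + (-1 - 6)*21 = -11 - 7*21 = -11 - 147 = -158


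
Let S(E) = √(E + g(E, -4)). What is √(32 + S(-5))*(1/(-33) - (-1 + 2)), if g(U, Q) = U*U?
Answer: -34*√(32 + 2*√5)/33 ≈ -6.2222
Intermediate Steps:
g(U, Q) = U²
S(E) = √(E + E²)
√(32 + S(-5))*(1/(-33) - (-1 + 2)) = √(32 + √(-5*(1 - 5)))*(1/(-33) - (-1 + 2)) = √(32 + √(-5*(-4)))*(-1/33 - 1*1) = √(32 + √20)*(-1/33 - 1) = √(32 + 2*√5)*(-34/33) = -34*√(32 + 2*√5)/33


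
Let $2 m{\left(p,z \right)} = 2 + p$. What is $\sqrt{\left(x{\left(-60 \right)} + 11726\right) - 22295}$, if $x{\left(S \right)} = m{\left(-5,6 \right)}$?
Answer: $\frac{27 i \sqrt{58}}{2} \approx 102.81 i$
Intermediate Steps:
$m{\left(p,z \right)} = 1 + \frac{p}{2}$ ($m{\left(p,z \right)} = \frac{2 + p}{2} = 1 + \frac{p}{2}$)
$x{\left(S \right)} = - \frac{3}{2}$ ($x{\left(S \right)} = 1 + \frac{1}{2} \left(-5\right) = 1 - \frac{5}{2} = - \frac{3}{2}$)
$\sqrt{\left(x{\left(-60 \right)} + 11726\right) - 22295} = \sqrt{\left(- \frac{3}{2} + 11726\right) - 22295} = \sqrt{\frac{23449}{2} - 22295} = \sqrt{- \frac{21141}{2}} = \frac{27 i \sqrt{58}}{2}$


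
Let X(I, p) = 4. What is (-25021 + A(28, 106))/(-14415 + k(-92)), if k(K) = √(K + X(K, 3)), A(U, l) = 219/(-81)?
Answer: 3246450200/1870130817 + 1351280*I*√22/5610392451 ≈ 1.7359 + 0.0011297*I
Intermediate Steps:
A(U, l) = -73/27 (A(U, l) = 219*(-1/81) = -73/27)
k(K) = √(4 + K) (k(K) = √(K + 4) = √(4 + K))
(-25021 + A(28, 106))/(-14415 + k(-92)) = (-25021 - 73/27)/(-14415 + √(4 - 92)) = -675640/(27*(-14415 + √(-88))) = -675640/(27*(-14415 + 2*I*√22))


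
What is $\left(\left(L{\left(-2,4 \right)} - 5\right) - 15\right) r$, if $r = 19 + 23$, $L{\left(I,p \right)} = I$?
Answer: $-924$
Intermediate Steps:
$r = 42$
$\left(\left(L{\left(-2,4 \right)} - 5\right) - 15\right) r = \left(\left(-2 - 5\right) - 15\right) 42 = \left(-7 - 15\right) 42 = \left(-22\right) 42 = -924$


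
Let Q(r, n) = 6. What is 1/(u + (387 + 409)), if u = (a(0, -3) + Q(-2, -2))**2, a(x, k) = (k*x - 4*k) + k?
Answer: 1/1021 ≈ 0.00097943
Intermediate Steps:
a(x, k) = -3*k + k*x (a(x, k) = (-4*k + k*x) + k = -3*k + k*x)
u = 225 (u = (-3*(-3 + 0) + 6)**2 = (-3*(-3) + 6)**2 = (9 + 6)**2 = 15**2 = 225)
1/(u + (387 + 409)) = 1/(225 + (387 + 409)) = 1/(225 + 796) = 1/1021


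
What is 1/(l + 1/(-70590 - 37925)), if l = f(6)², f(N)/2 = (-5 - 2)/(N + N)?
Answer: 3906540/5317199 ≈ 0.73470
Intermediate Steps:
f(N) = -7/N (f(N) = 2*((-5 - 2)/(N + N)) = 2*(-7*1/(2*N)) = 2*(-7/(2*N)) = -7/N)
l = 49/36 (l = (-7/6)² = 49/36 ≈ 1.3611)
1/(l + 1/(-70590 - 37925)) = 1/(49/36 + 1/(-70590 - 37925)) = 1/(49/36 + 1/(-108515)) = 1/(49/36 - 1/108515) = 1/(5317199/3906540) = 3906540/5317199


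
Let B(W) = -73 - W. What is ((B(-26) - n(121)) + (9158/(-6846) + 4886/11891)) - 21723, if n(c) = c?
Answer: -891064754774/40702893 ≈ -21892.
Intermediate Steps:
((B(-26) - n(121)) + (9158/(-6846) + 4886/11891)) - 21723 = (((-73 - 1*(-26)) - 1*121) + (9158/(-6846) + 4886/11891)) - 21723 = (((-73 + 26) - 121) + (9158*(-1/6846) + 4886*(1/11891))) - 21723 = ((-47 - 121) + (-4579/3423 + 4886/11891)) - 21723 = (-168 - 37724111/40702893) - 21723 = -6875810135/40702893 - 21723 = -891064754774/40702893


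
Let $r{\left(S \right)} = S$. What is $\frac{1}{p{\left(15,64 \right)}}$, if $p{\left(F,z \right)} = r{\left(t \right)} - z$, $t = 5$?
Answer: $- \frac{1}{59} \approx -0.016949$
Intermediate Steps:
$p{\left(F,z \right)} = 5 - z$
$\frac{1}{p{\left(15,64 \right)}} = \frac{1}{5 - 64} = \frac{1}{-59} = - \frac{1}{59}$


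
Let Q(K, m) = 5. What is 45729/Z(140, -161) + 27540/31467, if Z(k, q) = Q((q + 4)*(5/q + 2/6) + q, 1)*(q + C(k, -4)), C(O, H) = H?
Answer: -9256431/169675 ≈ -54.554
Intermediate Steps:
Z(k, q) = -20 + 5*q (Z(k, q) = 5*(q - 4) = 5*(-4 + q) = -20 + 5*q)
45729/Z(140, -161) + 27540/31467 = 45729/(-20 + 5*(-161)) + 27540/31467 = 45729/(-20 - 805) + 27540*(1/31467) = 45729/(-825) + 540/617 = 45729*(-1/825) + 540/617 = -15243/275 + 540/617 = -9256431/169675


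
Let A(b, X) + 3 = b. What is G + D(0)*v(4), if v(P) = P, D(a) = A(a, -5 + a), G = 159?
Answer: 147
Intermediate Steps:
A(b, X) = -3 + b
D(a) = -3 + a
G + D(0)*v(4) = 159 + (-3 + 0)*4 = 159 - 3*4 = 159 - 12 = 147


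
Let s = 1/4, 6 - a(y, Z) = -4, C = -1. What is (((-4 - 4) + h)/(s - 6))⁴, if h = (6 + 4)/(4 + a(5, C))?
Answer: 1731891456/671898241 ≈ 2.5776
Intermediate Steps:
a(y, Z) = 10 (a(y, Z) = 6 - 1*(-4) = 6 + 4 = 10)
s = ¼ ≈ 0.25000
h = 5/7 (h = (6 + 4)/(4 + 10) = 10/14 = 10*(1/14) = 5/7 ≈ 0.71429)
(((-4 - 4) + h)/(s - 6))⁴ = (((-4 - 4) + 5/7)/(¼ - 6))⁴ = ((-8 + 5/7)/(-23/4))⁴ = (-51/7*(-4/23))⁴ = (204/161)⁴ = 1731891456/671898241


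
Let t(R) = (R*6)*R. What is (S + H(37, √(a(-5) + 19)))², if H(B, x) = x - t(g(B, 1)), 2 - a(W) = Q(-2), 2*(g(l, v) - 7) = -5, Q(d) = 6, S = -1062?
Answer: 5602749/4 - 2367*√15 ≈ 1.3915e+6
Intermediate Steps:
g(l, v) = 9/2 (g(l, v) = 7 + (½)*(-5) = 7 - 5/2 = 9/2)
a(W) = -4 (a(W) = 2 - 1*6 = 2 - 6 = -4)
t(R) = 6*R² (t(R) = (6*R)*R = 6*R²)
H(B, x) = -243/2 + x (H(B, x) = x - 6*(9/2)² = x - 6*81/4 = x - 1*243/2 = x - 243/2 = -243/2 + x)
(S + H(37, √(a(-5) + 19)))² = (-1062 + (-243/2 + √(-4 + 19)))² = (-1062 + (-243/2 + √15))² = (-2367/2 + √15)²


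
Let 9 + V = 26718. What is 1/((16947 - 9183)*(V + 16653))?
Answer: 1/336662568 ≈ 2.9703e-9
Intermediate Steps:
V = 26709 (V = -9 + 26718 = 26709)
1/((16947 - 9183)*(V + 16653)) = 1/((16947 - 9183)*(26709 + 16653)) = 1/(7764*43362) = 1/336662568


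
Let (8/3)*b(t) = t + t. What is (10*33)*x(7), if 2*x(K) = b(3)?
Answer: 1485/4 ≈ 371.25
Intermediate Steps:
b(t) = 3*t/4 (b(t) = 3*(t + t)/8 = 3*(2*t)/8 = 3*t/4)
x(K) = 9/8 (x(K) = ((3/4)*3)/2 = (1/2)*(9/4) = 9/8)
(10*33)*x(7) = (10*33)*(9/8) = 330*(9/8) = 1485/4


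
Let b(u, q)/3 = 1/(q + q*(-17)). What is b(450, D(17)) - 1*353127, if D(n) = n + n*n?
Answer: -576303265/1632 ≈ -3.5313e+5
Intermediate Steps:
D(n) = n + n**2
b(u, q) = -3/(16*q) (b(u, q) = 3/(q + q*(-17)) = 3/(q - 17*q) = 3/((-16*q)) = 3*(-1/(16*q)) = -3/(16*q))
b(450, D(17)) - 1*353127 = -3*1/(17*(1 + 17))/16 - 1*353127 = -3/(16*(17*18)) - 353127 = -3/16/306 - 353127 = -3/16*1/306 - 353127 = -1/1632 - 353127 = -576303265/1632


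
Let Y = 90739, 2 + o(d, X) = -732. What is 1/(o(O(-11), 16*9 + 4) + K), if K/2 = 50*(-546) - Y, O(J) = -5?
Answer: -1/236812 ≈ -4.2228e-6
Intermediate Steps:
o(d, X) = -734 (o(d, X) = -2 - 732 = -734)
K = -236078 (K = 2*(50*(-546) - 1*90739) = 2*(-27300 - 90739) = 2*(-118039) = -236078)
1/(o(O(-11), 16*9 + 4) + K) = 1/(-734 - 236078) = 1/(-236812) = -1/236812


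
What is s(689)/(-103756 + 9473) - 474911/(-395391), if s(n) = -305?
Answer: 44896628068/37278649653 ≈ 1.2044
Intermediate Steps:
s(689)/(-103756 + 9473) - 474911/(-395391) = -305/(-103756 + 9473) - 474911/(-395391) = -305/(-94283) - 474911*(-1/395391) = -305*(-1/94283) + 474911/395391 = 305/94283 + 474911/395391 = 44896628068/37278649653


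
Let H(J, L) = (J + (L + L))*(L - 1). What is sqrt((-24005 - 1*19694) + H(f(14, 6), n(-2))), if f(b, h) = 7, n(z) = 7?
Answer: I*sqrt(43573) ≈ 208.74*I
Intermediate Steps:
H(J, L) = (-1 + L)*(J + 2*L) (H(J, L) = (J + 2*L)*(-1 + L) = (-1 + L)*(J + 2*L))
sqrt((-24005 - 1*19694) + H(f(14, 6), n(-2))) = sqrt((-24005 - 1*19694) + (-1*7 - 2*7 + 2*7**2 + 7*7)) = sqrt((-24005 - 19694) + (-7 - 14 + 2*49 + 49)) = sqrt(-43699 + (-7 - 14 + 98 + 49)) = sqrt(-43699 + 126) = sqrt(-43573) = I*sqrt(43573)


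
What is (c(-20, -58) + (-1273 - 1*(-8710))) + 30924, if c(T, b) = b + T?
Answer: 38283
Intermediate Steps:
c(T, b) = T + b
(c(-20, -58) + (-1273 - 1*(-8710))) + 30924 = ((-20 - 58) + (-1273 - 1*(-8710))) + 30924 = (-78 + (-1273 + 8710)) + 30924 = (-78 + 7437) + 30924 = 7359 + 30924 = 38283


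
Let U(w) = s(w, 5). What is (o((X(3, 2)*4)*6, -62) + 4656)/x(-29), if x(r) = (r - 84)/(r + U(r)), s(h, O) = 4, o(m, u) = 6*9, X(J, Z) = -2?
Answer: 117750/113 ≈ 1042.0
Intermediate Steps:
o(m, u) = 54
U(w) = 4
x(r) = (-84 + r)/(4 + r) (x(r) = (r - 84)/(r + 4) = (-84 + r)/(4 + r))
(o((X(3, 2)*4)*6, -62) + 4656)/x(-29) = (54 + 4656)/(((-84 - 29)/(4 - 29))) = 4710/((-113/(-25))) = 4710/((-1/25*(-113))) = 4710/(113/25) = 4710*(25/113) = 117750/113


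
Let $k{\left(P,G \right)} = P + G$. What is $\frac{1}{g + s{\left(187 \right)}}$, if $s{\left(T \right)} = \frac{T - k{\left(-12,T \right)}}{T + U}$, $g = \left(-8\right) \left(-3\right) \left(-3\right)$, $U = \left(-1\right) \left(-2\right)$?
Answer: $- \frac{63}{4532} \approx -0.013901$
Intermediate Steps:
$k{\left(P,G \right)} = G + P$
$U = 2$
$g = -72$ ($g = 24 \left(-3\right) = -72$)
$s{\left(T \right)} = \frac{12}{2 + T}$ ($s{\left(T \right)} = \frac{T - \left(T - 12\right)}{T + 2} = \frac{T - \left(-12 + T\right)}{2 + T} = \frac{12}{2 + T}$)
$\frac{1}{g + s{\left(187 \right)}} = \frac{1}{-72 + \frac{12}{2 + 187}} = \frac{1}{-72 + \frac{12}{189}} = \frac{1}{-72 + 12 \cdot \frac{1}{189}} = \frac{1}{-72 + \frac{4}{63}} = \frac{1}{- \frac{4532}{63}} = - \frac{63}{4532}$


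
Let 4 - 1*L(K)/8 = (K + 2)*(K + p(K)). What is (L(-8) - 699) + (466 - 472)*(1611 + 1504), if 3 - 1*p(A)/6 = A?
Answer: -16573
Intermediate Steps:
p(A) = 18 - 6*A
L(K) = 32 - 8*(2 + K)*(18 - 5*K) (L(K) = 32 - 8*(K + 2)*(K + (18 - 6*K)) = 32 - 8*(2 + K)*(18 - 5*K))
(L(-8) - 699) + (466 - 472)*(1611 + 1504) = ((-256 - 64*(-8) + 40*(-8)**2) - 699) + (466 - 472)*(1611 + 1504) = ((-256 + 512 + 40*64) - 699) - 6*3115 = ((-256 + 512 + 2560) - 699) - 18690 = (2816 - 699) - 18690 = 2117 - 18690 = -16573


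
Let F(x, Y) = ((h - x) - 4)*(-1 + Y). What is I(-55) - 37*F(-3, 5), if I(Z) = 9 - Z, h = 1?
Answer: 64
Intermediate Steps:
F(x, Y) = (-1 + Y)*(-3 - x) (F(x, Y) = ((1 - x) - 4)*(-1 + Y) = (-3 - x)*(-1 + Y) = (-1 + Y)*(-3 - x))
I(-55) - 37*F(-3, 5) = (9 - 1*(-55)) - 37*(3 - 3 - 3*5 - 1*5*(-3)) = (9 + 55) - 37*(3 - 3 - 15 + 15) = 64 - 37*0 = 64 - 1*0 = 64 + 0 = 64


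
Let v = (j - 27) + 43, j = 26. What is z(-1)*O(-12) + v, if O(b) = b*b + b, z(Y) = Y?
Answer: -90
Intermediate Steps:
O(b) = b + b² (O(b) = b² + b = b + b²)
v = 42 (v = (26 - 27) + 43 = -1 + 43 = 42)
z(-1)*O(-12) + v = -(-12)*(1 - 12) + 42 = -(-12)*(-11) + 42 = -1*132 + 42 = -132 + 42 = -90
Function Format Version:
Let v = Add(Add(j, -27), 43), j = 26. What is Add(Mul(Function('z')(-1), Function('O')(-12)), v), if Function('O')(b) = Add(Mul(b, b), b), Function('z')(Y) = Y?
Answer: -90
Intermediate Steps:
Function('O')(b) = Add(b, Pow(b, 2)) (Function('O')(b) = Add(Pow(b, 2), b) = Add(b, Pow(b, 2)))
v = 42 (v = Add(Add(26, -27), 43) = Add(-1, 43) = 42)
Add(Mul(Function('z')(-1), Function('O')(-12)), v) = Add(Mul(-1, Mul(-12, Add(1, -12))), 42) = Add(Mul(-1, Mul(-12, -11)), 42) = Add(Mul(-1, 132), 42) = Add(-132, 42) = -90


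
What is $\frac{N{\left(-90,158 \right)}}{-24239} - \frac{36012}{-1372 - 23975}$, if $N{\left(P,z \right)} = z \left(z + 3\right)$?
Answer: $\frac{76039294}{204795311} \approx 0.37129$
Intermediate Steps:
$N{\left(P,z \right)} = z \left(3 + z\right)$
$\frac{N{\left(-90,158 \right)}}{-24239} - \frac{36012}{-1372 - 23975} = \frac{158 \left(3 + 158\right)}{-24239} - \frac{36012}{-1372 - 23975} = 158 \cdot 161 \left(- \frac{1}{24239}\right) - \frac{36012}{-25347} = 25438 \left(- \frac{1}{24239}\right) - - \frac{12004}{8449} = - \frac{25438}{24239} + \frac{12004}{8449} = \frac{76039294}{204795311}$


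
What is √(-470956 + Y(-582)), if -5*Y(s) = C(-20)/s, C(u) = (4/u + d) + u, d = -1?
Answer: I*√997025641323/1455 ≈ 686.26*I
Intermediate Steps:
C(u) = -1 + u + 4/u (C(u) = (4/u - 1) + u = (-1 + 4/u) + u = -1 + u + 4/u)
Y(s) = 106/(25*s) (Y(s) = -(-1 - 20 + 4/(-20))/(5*s) = -(-1 - 20 + 4*(-1/20))/(5*s) = -(-1 - 20 - ⅕)/(5*s) = -(-106)/(25*s) = 106/(25*s))
√(-470956 + Y(-582)) = √(-470956 + (106/25)/(-582)) = √(-470956 + (106/25)*(-1/582)) = √(-470956 - 53/7275) = √(-3426204953/7275) = I*√997025641323/1455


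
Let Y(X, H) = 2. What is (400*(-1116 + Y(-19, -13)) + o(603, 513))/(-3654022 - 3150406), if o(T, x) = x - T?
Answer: 222845/3402214 ≈ 0.065500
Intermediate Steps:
(400*(-1116 + Y(-19, -13)) + o(603, 513))/(-3654022 - 3150406) = (400*(-1116 + 2) + (513 - 1*603))/(-3654022 - 3150406) = (400*(-1114) + (513 - 603))/(-6804428) = (-445600 - 90)*(-1/6804428) = -445690*(-1/6804428) = 222845/3402214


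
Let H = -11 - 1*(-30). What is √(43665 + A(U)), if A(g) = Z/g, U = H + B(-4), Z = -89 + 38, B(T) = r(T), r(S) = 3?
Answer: 9*√260898/22 ≈ 208.96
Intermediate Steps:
B(T) = 3
H = 19 (H = -11 + 30 = 19)
Z = -51
U = 22 (U = 19 + 3 = 22)
A(g) = -51/g
√(43665 + A(U)) = √(43665 - 51/22) = √(960579/22) = 9*√260898/22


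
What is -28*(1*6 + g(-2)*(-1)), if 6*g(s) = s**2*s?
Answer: -616/3 ≈ -205.33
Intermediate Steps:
g(s) = s**3/6 (g(s) = (s**2*s)/6 = s**3/6)
-28*(1*6 + g(-2)*(-1)) = -28*(1*6 + ((1/6)*(-2)**3)*(-1)) = -28*(6 + ((1/6)*(-8))*(-1)) = -28*(6 - 4/3*(-1)) = -28*(6 + 4/3) = -28*22/3 = -616/3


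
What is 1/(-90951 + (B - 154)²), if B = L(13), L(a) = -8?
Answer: -1/64707 ≈ -1.5454e-5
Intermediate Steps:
B = -8
1/(-90951 + (B - 154)²) = 1/(-90951 + (-8 - 154)²) = 1/(-90951 + (-162)²) = 1/(-90951 + 26244) = 1/(-64707) = -1/64707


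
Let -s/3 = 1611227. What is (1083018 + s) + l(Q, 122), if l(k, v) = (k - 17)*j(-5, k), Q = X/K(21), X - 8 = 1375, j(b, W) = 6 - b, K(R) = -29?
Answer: -108789863/29 ≈ -3.7514e+6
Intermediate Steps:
s = -4833681 (s = -3*1611227 = -4833681)
X = 1383 (X = 8 + 1375 = 1383)
Q = -1383/29 (Q = 1383/(-29) = 1383*(-1/29) = -1383/29 ≈ -47.690)
l(k, v) = -187 + 11*k (l(k, v) = (k - 17)*(6 - 1*(-5)) = (-17 + k)*(6 + 5) = (-17 + k)*11 = -187 + 11*k)
(1083018 + s) + l(Q, 122) = (1083018 - 4833681) + (-187 + 11*(-1383/29)) = -3750663 + (-187 - 15213/29) = -3750663 - 20636/29 = -108789863/29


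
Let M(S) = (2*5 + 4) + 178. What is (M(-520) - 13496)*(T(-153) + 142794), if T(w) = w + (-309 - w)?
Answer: -1895620440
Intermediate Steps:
M(S) = 192 (M(S) = (10 + 4) + 178 = 14 + 178 = 192)
T(w) = -309
(M(-520) - 13496)*(T(-153) + 142794) = (192 - 13496)*(-309 + 142794) = -13304*142485 = -1895620440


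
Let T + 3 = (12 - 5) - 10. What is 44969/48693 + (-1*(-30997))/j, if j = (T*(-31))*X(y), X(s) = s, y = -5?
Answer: -489171917/15094830 ≈ -32.407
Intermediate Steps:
T = -6 (T = -3 + ((12 - 5) - 10) = -3 + (7 - 10) = -3 - 3 = -6)
j = -930 (j = -6*(-31)*(-5) = 186*(-5) = -930)
44969/48693 + (-1*(-30997))/j = 44969/48693 - 1*(-30997)/(-930) = 44969*(1/48693) + 30997*(-1/930) = 44969/48693 - 30997/930 = -489171917/15094830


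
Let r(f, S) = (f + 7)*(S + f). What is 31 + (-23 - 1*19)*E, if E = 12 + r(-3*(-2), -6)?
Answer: -473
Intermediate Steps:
r(f, S) = (7 + f)*(S + f)
E = 12 (E = 12 + ((-3*(-2))² + 7*(-6) + 7*(-3*(-2)) - (-18)*(-2)) = 12 + (6² - 42 + 7*6 - 6*6) = 12 + (36 - 42 + 42 - 36) = 12 + 0 = 12)
31 + (-23 - 1*19)*E = 31 + (-23 - 1*19)*12 = 31 + (-23 - 19)*12 = 31 - 42*12 = 31 - 504 = -473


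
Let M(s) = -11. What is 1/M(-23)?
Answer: -1/11 ≈ -0.090909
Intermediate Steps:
1/M(-23) = 1/(-11) = -1/11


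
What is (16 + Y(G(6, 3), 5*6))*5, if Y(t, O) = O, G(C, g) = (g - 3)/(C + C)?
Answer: 230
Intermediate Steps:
G(C, g) = (-3 + g)/(2*C) (G(C, g) = (-3 + g)/((2*C)) = (-3 + g)*(1/(2*C)) = (-3 + g)/(2*C))
(16 + Y(G(6, 3), 5*6))*5 = (16 + 5*6)*5 = (16 + 30)*5 = 46*5 = 230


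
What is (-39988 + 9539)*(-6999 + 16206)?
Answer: -280343943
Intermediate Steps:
(-39988 + 9539)*(-6999 + 16206) = -30449*9207 = -280343943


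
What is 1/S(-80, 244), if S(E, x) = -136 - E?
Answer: -1/56 ≈ -0.017857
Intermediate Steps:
1/S(-80, 244) = 1/(-136 - 1*(-80)) = 1/(-136 + 80) = 1/(-56) = -1/56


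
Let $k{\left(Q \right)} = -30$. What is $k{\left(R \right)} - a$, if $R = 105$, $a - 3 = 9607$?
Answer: $-9640$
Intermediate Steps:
$a = 9610$ ($a = 3 + 9607 = 9610$)
$k{\left(R \right)} - a = -30 - 9610 = -9640$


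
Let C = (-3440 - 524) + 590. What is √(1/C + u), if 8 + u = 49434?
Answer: √562659451802/3374 ≈ 222.32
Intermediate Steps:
u = 49426 (u = -8 + 49434 = 49426)
C = -3374 (C = -3964 + 590 = -3374)
√(1/C + u) = √(1/(-3374) + 49426) = √(-1/3374 + 49426) = √(166763323/3374) = √562659451802/3374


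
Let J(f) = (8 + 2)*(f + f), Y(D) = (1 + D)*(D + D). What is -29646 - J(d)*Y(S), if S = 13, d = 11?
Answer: -109726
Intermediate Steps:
Y(D) = 2*D*(1 + D) (Y(D) = (1 + D)*(2*D) = 2*D*(1 + D))
J(f) = 20*f (J(f) = 10*(2*f) = 20*f)
-29646 - J(d)*Y(S) = -29646 - 20*11*2*13*(1 + 13) = -29646 - 220*2*13*14 = -29646 - 220*364 = -29646 - 1*80080 = -29646 - 80080 = -109726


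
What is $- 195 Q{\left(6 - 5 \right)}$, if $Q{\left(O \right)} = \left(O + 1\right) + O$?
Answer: $-585$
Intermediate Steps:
$Q{\left(O \right)} = 1 + 2 O$ ($Q{\left(O \right)} = \left(1 + O\right) + O = 1 + 2 O$)
$- 195 Q{\left(6 - 5 \right)} = - 195 \left(1 + 2 \left(6 - 5\right)\right) = - 195 \left(1 + 2 \cdot 1\right) = - 195 \left(1 + 2\right) = \left(-195\right) 3 = -585$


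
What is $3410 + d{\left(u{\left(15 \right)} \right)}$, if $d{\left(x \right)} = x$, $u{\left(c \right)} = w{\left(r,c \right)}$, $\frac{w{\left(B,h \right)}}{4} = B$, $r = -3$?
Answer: $3398$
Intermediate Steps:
$w{\left(B,h \right)} = 4 B$
$u{\left(c \right)} = -12$ ($u{\left(c \right)} = 4 \left(-3\right) = -12$)
$3410 + d{\left(u{\left(15 \right)} \right)} = 3410 - 12 = 3398$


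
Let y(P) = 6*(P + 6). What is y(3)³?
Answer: 157464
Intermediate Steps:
y(P) = 36 + 6*P (y(P) = 6*(6 + P) = 36 + 6*P)
y(3)³ = (36 + 6*3)³ = (36 + 18)³ = 54³ = 157464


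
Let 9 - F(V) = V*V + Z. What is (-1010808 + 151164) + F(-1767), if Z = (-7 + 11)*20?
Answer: -3982004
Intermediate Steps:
Z = 80 (Z = 4*20 = 80)
F(V) = -71 - V² (F(V) = 9 - (V*V + 80) = 9 - (V² + 80) = 9 - (80 + V²) = 9 + (-80 - V²) = -71 - V²)
(-1010808 + 151164) + F(-1767) = (-1010808 + 151164) + (-71 - 1*(-1767)²) = -859644 + (-71 - 1*3122289) = -859644 + (-71 - 3122289) = -859644 - 3122360 = -3982004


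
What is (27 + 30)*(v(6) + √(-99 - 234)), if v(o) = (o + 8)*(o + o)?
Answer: 9576 + 171*I*√37 ≈ 9576.0 + 1040.2*I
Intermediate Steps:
v(o) = 2*o*(8 + o) (v(o) = (8 + o)*(2*o) = 2*o*(8 + o))
(27 + 30)*(v(6) + √(-99 - 234)) = (27 + 30)*(2*6*(8 + 6) + √(-99 - 234)) = 57*(2*6*14 + √(-333)) = 57*(168 + 3*I*√37) = 9576 + 171*I*√37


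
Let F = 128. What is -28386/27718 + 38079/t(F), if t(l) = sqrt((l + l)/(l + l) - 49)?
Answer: -14193/13859 - 12693*I*sqrt(3)/4 ≈ -1.0241 - 5496.2*I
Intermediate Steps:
t(l) = 4*I*sqrt(3) (t(l) = sqrt((2*l)/((2*l)) - 49) = sqrt((2*l)*(1/(2*l)) - 49) = sqrt(1 - 49) = sqrt(-48) = 4*I*sqrt(3))
-28386/27718 + 38079/t(F) = -28386/27718 + 38079/((4*I*sqrt(3))) = -28386*1/27718 + 38079*(-I*sqrt(3)/12) = -14193/13859 - 12693*I*sqrt(3)/4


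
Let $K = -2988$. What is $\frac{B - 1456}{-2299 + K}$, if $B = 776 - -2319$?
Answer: $- \frac{1639}{5287} \approx -0.31001$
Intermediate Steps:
$B = 3095$ ($B = 776 + 2319 = 3095$)
$\frac{B - 1456}{-2299 + K} = \frac{3095 - 1456}{-2299 - 2988} = \frac{1639}{-5287} = 1639 \left(- \frac{1}{5287}\right) = - \frac{1639}{5287}$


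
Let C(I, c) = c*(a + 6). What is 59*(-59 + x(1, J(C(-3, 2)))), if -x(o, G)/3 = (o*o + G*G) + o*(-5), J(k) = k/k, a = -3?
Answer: -2950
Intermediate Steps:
C(I, c) = 3*c (C(I, c) = c*(-3 + 6) = c*3 = 3*c)
J(k) = 1
x(o, G) = -3*G**2 - 3*o**2 + 15*o (x(o, G) = -3*((o*o + G*G) + o*(-5)) = -3*((o**2 + G**2) - 5*o) = -3*((G**2 + o**2) - 5*o) = -3*(G**2 + o**2 - 5*o) = -3*G**2 - 3*o**2 + 15*o)
59*(-59 + x(1, J(C(-3, 2)))) = 59*(-59 + (-3*1**2 - 3*1**2 + 15*1)) = 59*(-59 + (-3*1 - 3*1 + 15)) = 59*(-59 + (-3 - 3 + 15)) = 59*(-59 + 9) = 59*(-50) = -2950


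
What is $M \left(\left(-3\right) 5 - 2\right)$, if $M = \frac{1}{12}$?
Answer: $- \frac{17}{12} \approx -1.4167$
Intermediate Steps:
$M = \frac{1}{12} \approx 0.083333$
$M \left(\left(-3\right) 5 - 2\right) = \frac{\left(-3\right) 5 - 2}{12} = \frac{-15 - 2}{12} = \frac{1}{12} \left(-17\right) = - \frac{17}{12}$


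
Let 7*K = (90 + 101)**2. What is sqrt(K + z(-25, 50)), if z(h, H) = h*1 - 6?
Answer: 2*sqrt(63462)/7 ≈ 71.976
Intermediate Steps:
z(h, H) = -6 + h (z(h, H) = h - 6 = -6 + h)
K = 36481/7 (K = (90 + 101)**2/7 = (1/7)*191**2 = (1/7)*36481 = 36481/7 ≈ 5211.6)
sqrt(K + z(-25, 50)) = sqrt(36481/7 + (-6 - 25)) = sqrt(36481/7 - 31) = sqrt(36264/7) = 2*sqrt(63462)/7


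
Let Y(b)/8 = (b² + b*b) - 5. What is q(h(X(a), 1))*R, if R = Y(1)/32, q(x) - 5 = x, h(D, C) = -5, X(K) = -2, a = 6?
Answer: 0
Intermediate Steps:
Y(b) = -40 + 16*b² (Y(b) = 8*((b² + b*b) - 5) = 8*((b² + b²) - 5) = 8*(2*b² - 5) = 8*(-5 + 2*b²) = -40 + 16*b²)
q(x) = 5 + x
R = -¾ (R = (-40 + 16*1²)/32 = (-40 + 16*1)*(1/32) = (-40 + 16)*(1/32) = -24*1/32 = -¾ ≈ -0.75000)
q(h(X(a), 1))*R = (5 - 5)*(-¾) = 0*(-¾) = 0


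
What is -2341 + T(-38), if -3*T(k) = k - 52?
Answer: -2311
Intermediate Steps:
T(k) = 52/3 - k/3 (T(k) = -(k - 52)/3 = -(-52 + k)/3 = 52/3 - k/3)
-2341 + T(-38) = -2341 + (52/3 - 1/3*(-38)) = -2341 + (52/3 + 38/3) = -2341 + 30 = -2311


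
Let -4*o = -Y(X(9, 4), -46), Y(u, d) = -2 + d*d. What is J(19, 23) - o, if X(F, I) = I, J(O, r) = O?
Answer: -1019/2 ≈ -509.50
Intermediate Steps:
Y(u, d) = -2 + d**2
o = 1057/2 (o = -(-1)*(-2 + (-46)**2)/4 = -(-1)*(-2 + 2116)/4 = -(-1)*2114/4 = -1/4*(-2114) = 1057/2 ≈ 528.50)
J(19, 23) - o = 19 - 1*1057/2 = 19 - 1057/2 = -1019/2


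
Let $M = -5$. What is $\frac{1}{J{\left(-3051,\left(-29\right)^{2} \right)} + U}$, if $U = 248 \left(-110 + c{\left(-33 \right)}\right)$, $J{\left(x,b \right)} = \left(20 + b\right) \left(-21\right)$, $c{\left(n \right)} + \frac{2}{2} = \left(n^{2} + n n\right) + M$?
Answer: $\frac{1}{493295} \approx 2.0272 \cdot 10^{-6}$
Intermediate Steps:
$c{\left(n \right)} = -6 + 2 n^{2}$ ($c{\left(n \right)} = -1 - \left(5 - n^{2} - n n\right) = -1 + \left(\left(n^{2} + n^{2}\right) - 5\right) = -1 + \left(2 n^{2} - 5\right) = -1 + \left(-5 + 2 n^{2}\right) = -6 + 2 n^{2}$)
$J{\left(x,b \right)} = -420 - 21 b$
$U = 511376$ ($U = 248 \left(-110 - \left(6 - 2 \left(-33\right)^{2}\right)\right) = 248 \left(-110 + \left(-6 + 2 \cdot 1089\right)\right) = 248 \left(-110 + \left(-6 + 2178\right)\right) = 248 \left(-110 + 2172\right) = 248 \cdot 2062 = 511376$)
$\frac{1}{J{\left(-3051,\left(-29\right)^{2} \right)} + U} = \frac{1}{\left(-420 - 21 \left(-29\right)^{2}\right) + 511376} = \frac{1}{\left(-420 - 17661\right) + 511376} = \frac{1}{-18081 + 511376} = \frac{1}{493295}$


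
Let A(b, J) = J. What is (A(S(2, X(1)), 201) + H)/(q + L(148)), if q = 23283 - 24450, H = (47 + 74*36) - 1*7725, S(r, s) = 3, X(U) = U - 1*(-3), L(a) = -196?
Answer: 4813/1363 ≈ 3.5312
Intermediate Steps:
X(U) = 3 + U (X(U) = U + 3 = 3 + U)
H = -5014 (H = (47 + 2664) - 7725 = 2711 - 7725 = -5014)
q = -1167
(A(S(2, X(1)), 201) + H)/(q + L(148)) = (201 - 5014)/(-1167 - 196) = -4813/(-1363) = -4813*(-1/1363) = 4813/1363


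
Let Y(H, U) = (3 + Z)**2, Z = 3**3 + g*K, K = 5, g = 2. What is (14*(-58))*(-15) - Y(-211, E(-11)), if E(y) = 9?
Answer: 10580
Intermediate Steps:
Z = 37 (Z = 3**3 + 2*5 = 27 + 10 = 37)
Y(H, U) = 1600 (Y(H, U) = (3 + 37)**2 = 40**2 = 1600)
(14*(-58))*(-15) - Y(-211, E(-11)) = (14*(-58))*(-15) - 1*1600 = -812*(-15) - 1600 = 12180 - 1600 = 10580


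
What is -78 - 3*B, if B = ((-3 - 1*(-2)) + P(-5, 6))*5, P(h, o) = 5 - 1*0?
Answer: -138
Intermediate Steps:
P(h, o) = 5 (P(h, o) = 5 + 0 = 5)
B = 20 (B = ((-3 - 1*(-2)) + 5)*5 = ((-3 + 2) + 5)*5 = (-1 + 5)*5 = 4*5 = 20)
-78 - 3*B = -78 - 3*20 = -78 - 60 = -138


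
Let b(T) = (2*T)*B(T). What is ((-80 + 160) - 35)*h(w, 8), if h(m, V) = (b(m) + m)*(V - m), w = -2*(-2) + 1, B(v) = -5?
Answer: -6075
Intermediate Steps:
b(T) = -10*T (b(T) = (2*T)*(-5) = -10*T)
w = 5 (w = 4 + 1 = 5)
h(m, V) = -9*m*(V - m) (h(m, V) = (-10*m + m)*(V - m) = (-9*m)*(V - m) = -9*m*(V - m))
((-80 + 160) - 35)*h(w, 8) = ((-80 + 160) - 35)*(9*5*(5 - 1*8)) = (80 - 35)*(9*5*(5 - 8)) = 45*(9*5*(-3)) = 45*(-135) = -6075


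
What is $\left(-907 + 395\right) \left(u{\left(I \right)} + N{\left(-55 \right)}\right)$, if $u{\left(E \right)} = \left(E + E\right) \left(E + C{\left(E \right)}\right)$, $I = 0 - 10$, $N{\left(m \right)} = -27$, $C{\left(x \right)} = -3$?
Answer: $-119296$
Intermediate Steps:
$I = -10$ ($I = 0 - 10 = -10$)
$u{\left(E \right)} = 2 E \left(-3 + E\right)$ ($u{\left(E \right)} = \left(E + E\right) \left(E - 3\right) = 2 E \left(-3 + E\right)$)
$\left(-907 + 395\right) \left(u{\left(I \right)} + N{\left(-55 \right)}\right) = \left(-907 + 395\right) \left(2 \left(-10\right) \left(-3 - 10\right) - 27\right) = - 512 \left(2 \left(-10\right) \left(-13\right) - 27\right) = - 512 \left(260 - 27\right) = \left(-512\right) 233 = -119296$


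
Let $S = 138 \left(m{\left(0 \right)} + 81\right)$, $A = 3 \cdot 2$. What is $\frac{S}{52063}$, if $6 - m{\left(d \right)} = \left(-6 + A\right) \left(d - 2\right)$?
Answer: $\frac{12006}{52063} \approx 0.23061$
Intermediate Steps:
$A = 6$
$m{\left(d \right)} = 6$ ($m{\left(d \right)} = 6 - \left(-6 + 6\right) \left(d - 2\right) = 6 - 0 \left(-2 + d\right) = 6 - 0 = 6 + 0 = 6$)
$S = 12006$ ($S = 138 \left(6 + 81\right) = 138 \cdot 87 = 12006$)
$\frac{S}{52063} = \frac{12006}{52063}$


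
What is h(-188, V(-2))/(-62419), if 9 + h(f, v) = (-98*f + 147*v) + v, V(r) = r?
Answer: -18119/62419 ≈ -0.29028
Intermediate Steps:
h(f, v) = -9 - 98*f + 148*v (h(f, v) = -9 + ((-98*f + 147*v) + v) = -9 + (-98*f + 148*v) = -9 - 98*f + 148*v)
h(-188, V(-2))/(-62419) = (-9 - 98*(-188) + 148*(-2))/(-62419) = (-9 + 18424 - 296)*(-1/62419) = 18119*(-1/62419) = -18119/62419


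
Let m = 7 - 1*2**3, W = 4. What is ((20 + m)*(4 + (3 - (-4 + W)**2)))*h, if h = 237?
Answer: 31521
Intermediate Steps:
m = -1 (m = 7 - 1*8 = 7 - 8 = -1)
((20 + m)*(4 + (3 - (-4 + W)**2)))*h = ((20 - 1)*(4 + (3 - (-4 + 4)**2)))*237 = (19*(4 + (3 - 1*0**2)))*237 = (19*(4 + (3 - 1*0)))*237 = (19*(4 + (3 + 0)))*237 = (19*(4 + 3))*237 = (19*7)*237 = 133*237 = 31521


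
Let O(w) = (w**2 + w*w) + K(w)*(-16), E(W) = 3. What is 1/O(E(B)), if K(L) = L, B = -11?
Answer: -1/30 ≈ -0.033333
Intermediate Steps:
O(w) = -16*w + 2*w**2 (O(w) = (w**2 + w*w) + w*(-16) = (w**2 + w**2) - 16*w = 2*w**2 - 16*w = -16*w + 2*w**2)
1/O(E(B)) = 1/(2*3*(-8 + 3)) = 1/(2*3*(-5)) = 1/(-30) = -1/30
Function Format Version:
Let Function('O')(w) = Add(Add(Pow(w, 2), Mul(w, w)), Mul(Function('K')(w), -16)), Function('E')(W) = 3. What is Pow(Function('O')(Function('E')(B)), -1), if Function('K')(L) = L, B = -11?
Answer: Rational(-1, 30) ≈ -0.033333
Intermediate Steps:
Function('O')(w) = Add(Mul(-16, w), Mul(2, Pow(w, 2))) (Function('O')(w) = Add(Add(Pow(w, 2), Mul(w, w)), Mul(w, -16)) = Add(Add(Pow(w, 2), Pow(w, 2)), Mul(-16, w)) = Add(Mul(2, Pow(w, 2)), Mul(-16, w)) = Add(Mul(-16, w), Mul(2, Pow(w, 2))))
Pow(Function('O')(Function('E')(B)), -1) = Pow(Mul(2, 3, Add(-8, 3)), -1) = Pow(Mul(2, 3, -5), -1) = Pow(-30, -1) = Rational(-1, 30)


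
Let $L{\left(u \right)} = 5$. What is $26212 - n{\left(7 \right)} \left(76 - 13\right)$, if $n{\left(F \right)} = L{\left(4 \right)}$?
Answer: $25897$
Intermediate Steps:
$n{\left(F \right)} = 5$
$26212 - n{\left(7 \right)} \left(76 - 13\right) = 26212 - 5 \left(76 - 13\right) = 26212 - 5 \cdot 63 = 26212 - 315 = 25897$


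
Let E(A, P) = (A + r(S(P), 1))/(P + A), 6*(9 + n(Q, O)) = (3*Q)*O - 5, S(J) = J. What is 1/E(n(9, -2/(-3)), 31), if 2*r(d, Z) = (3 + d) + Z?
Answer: 145/64 ≈ 2.2656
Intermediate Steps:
n(Q, O) = -59/6 + O*Q/2 (n(Q, O) = -9 + ((3*Q)*O - 5)/6 = -9 + (3*O*Q - 5)/6 = -9 + (-5 + 3*O*Q)/6 = -9 + (-⅚ + O*Q/2) = -59/6 + O*Q/2)
r(d, Z) = 3/2 + Z/2 + d/2 (r(d, Z) = ((3 + d) + Z)/2 = (3 + Z + d)/2 = 3/2 + Z/2 + d/2)
E(A, P) = (2 + A + P/2)/(A + P) (E(A, P) = (A + (3/2 + (½)*1 + P/2))/(P + A) = (A + (3/2 + ½ + P/2))/(A + P) = (A + (2 + P/2))/(A + P) = (2 + A + P/2)/(A + P))
1/E(n(9, -2/(-3)), 31) = 1/((2 + (-59/6 + (½)*(-2/(-3))*9) + (½)*31)/((-59/6 + (½)*(-2/(-3))*9) + 31)) = 1/((2 + (-59/6 + (½)*(-2*(-⅓))*9) + 31/2)/((-59/6 + (½)*(-2*(-⅓))*9) + 31)) = 1/((2 + (-59/6 + (½)*(⅔)*9) + 31/2)/((-59/6 + (½)*(⅔)*9) + 31)) = 1/((2 + (-59/6 + 3) + 31/2)/((-59/6 + 3) + 31)) = 1/((2 - 41/6 + 31/2)/(-41/6 + 31)) = 1/((32/3)/(145/6)) = 1/((6/145)*(32/3)) = 1/(64/145) = 145/64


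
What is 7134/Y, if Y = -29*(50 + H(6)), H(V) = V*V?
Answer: -123/43 ≈ -2.8605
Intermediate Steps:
H(V) = V²
Y = -2494 (Y = -29*(50 + 6²) = -29*(50 + 36) = -29*86 = -2494)
7134/Y = 7134/(-2494) = 7134*(-1/2494) = -123/43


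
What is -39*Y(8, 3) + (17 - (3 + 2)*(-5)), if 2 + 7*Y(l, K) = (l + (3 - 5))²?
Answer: -1032/7 ≈ -147.43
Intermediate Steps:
Y(l, K) = -2/7 + (-2 + l)²/7 (Y(l, K) = -2/7 + (l + (3 - 5))²/7 = -2/7 + (l - 2)²/7 = -2/7 + (-2 + l)²/7)
-39*Y(8, 3) + (17 - (3 + 2)*(-5)) = -39*(-2/7 + (-2 + 8)²/7) + (17 - (3 + 2)*(-5)) = -39*(-2/7 + (⅐)*6²) + (17 - 5*(-5)) = -39*(-2/7 + (⅐)*36) + (17 - 1*(-25)) = -39*(-2/7 + 36/7) + (17 + 25) = -39*34/7 + 42 = -1326/7 + 42 = -1032/7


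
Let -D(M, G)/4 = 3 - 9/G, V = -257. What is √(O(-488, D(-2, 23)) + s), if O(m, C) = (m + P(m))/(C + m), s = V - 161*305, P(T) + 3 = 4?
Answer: I*√1621797082222/5732 ≈ 222.17*I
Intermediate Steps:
P(T) = 1 (P(T) = -3 + 4 = 1)
D(M, G) = -12 + 36/G (D(M, G) = -4*(3 - 9/G) = -12 + 36/G)
s = -49362 (s = -257 - 161*305 = -257 - 49105 = -49362)
O(m, C) = (1 + m)/(C + m) (O(m, C) = (m + 1)/(C + m) = (1 + m)/(C + m))
√(O(-488, D(-2, 23)) + s) = √((1 - 488)/((-12 + 36/23) - 488) - 49362) = √(-487/((-12 + 36*(1/23)) - 488) - 49362) = √(-487/((-12 + 36/23) - 488) - 49362) = √(-487/(-240/23 - 488) - 49362) = √(-487/(-11464/23) - 49362) = √(-23/11464*(-487) - 49362) = √(11201/11464 - 49362) = √(-565874767/11464) = I*√1621797082222/5732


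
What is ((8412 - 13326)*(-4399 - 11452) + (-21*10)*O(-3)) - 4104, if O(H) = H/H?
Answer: 77887500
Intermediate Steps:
O(H) = 1
((8412 - 13326)*(-4399 - 11452) + (-21*10)*O(-3)) - 4104 = ((8412 - 13326)*(-4399 - 11452) - 21*10*1) - 4104 = (-4914*(-15851) - 210*1) - 4104 = (77891814 - 210) - 4104 = 77891604 - 4104 = 77887500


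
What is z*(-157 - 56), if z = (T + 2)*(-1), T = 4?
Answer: 1278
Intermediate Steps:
z = -6 (z = (4 + 2)*(-1) = 6*(-1) = -6)
z*(-157 - 56) = -6*(-157 - 56) = -6*(-213) = 1278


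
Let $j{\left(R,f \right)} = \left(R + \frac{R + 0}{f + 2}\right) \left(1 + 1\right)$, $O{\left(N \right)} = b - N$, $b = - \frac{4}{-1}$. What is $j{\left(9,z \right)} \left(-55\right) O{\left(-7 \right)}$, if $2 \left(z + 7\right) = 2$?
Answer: $- \frac{16335}{2} \approx -8167.5$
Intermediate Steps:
$b = 4$ ($b = \left(-4\right) \left(-1\right) = 4$)
$z = -6$ ($z = -7 + \frac{1}{2} \cdot 2 = -7 + 1 = -6$)
$O{\left(N \right)} = 4 - N$
$j{\left(R,f \right)} = 2 R + \frac{2 R}{2 + f}$ ($j{\left(R,f \right)} = \left(R + \frac{R}{2 + f}\right) 2 = 2 R + \frac{2 R}{2 + f}$)
$j{\left(9,z \right)} \left(-55\right) O{\left(-7 \right)} = 2 \cdot 9 \frac{1}{2 - 6} \left(3 - 6\right) \left(-55\right) \left(4 - -7\right) = 2 \cdot 9 \frac{1}{-4} \left(-3\right) \left(-55\right) \left(4 + 7\right) = 2 \cdot 9 \left(- \frac{1}{4}\right) \left(-3\right) \left(-55\right) 11 = \frac{27}{2} \left(-55\right) 11 = \left(- \frac{1485}{2}\right) 11 = - \frac{16335}{2}$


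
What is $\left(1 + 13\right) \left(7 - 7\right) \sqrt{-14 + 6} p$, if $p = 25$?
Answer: $0$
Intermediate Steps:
$\left(1 + 13\right) \left(7 - 7\right) \sqrt{-14 + 6} p = \left(1 + 13\right) \left(7 - 7\right) \sqrt{-14 + 6} \cdot 25 = 14 \cdot 0 \sqrt{-8} \cdot 25 = 0 \cdot 2 i \sqrt{2} \cdot 25 = 0 \cdot 25 = 0$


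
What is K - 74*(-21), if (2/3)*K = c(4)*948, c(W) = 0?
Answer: 1554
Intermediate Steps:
K = 0 (K = 3*(0*948)/2 = (3/2)*0 = 0)
K - 74*(-21) = 0 - 74*(-21) = 0 + 1554 = 1554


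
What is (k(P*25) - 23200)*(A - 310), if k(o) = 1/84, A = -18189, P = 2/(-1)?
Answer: 36050832701/84 ≈ 4.2918e+8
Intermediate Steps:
P = -2 (P = 2*(-1) = -2)
k(o) = 1/84
(k(P*25) - 23200)*(A - 310) = (1/84 - 23200)*(-18189 - 310) = -1948799/84*(-18499) = 36050832701/84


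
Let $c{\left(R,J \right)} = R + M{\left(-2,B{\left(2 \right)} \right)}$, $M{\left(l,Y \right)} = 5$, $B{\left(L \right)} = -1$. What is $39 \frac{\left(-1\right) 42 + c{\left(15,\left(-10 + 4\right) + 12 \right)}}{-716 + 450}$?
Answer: $\frac{429}{133} \approx 3.2256$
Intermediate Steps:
$c{\left(R,J \right)} = 5 + R$ ($c{\left(R,J \right)} = R + 5 = 5 + R$)
$39 \frac{\left(-1\right) 42 + c{\left(15,\left(-10 + 4\right) + 12 \right)}}{-716 + 450} = 39 \frac{\left(-1\right) 42 + \left(5 + 15\right)}{-716 + 450} = 39 \frac{-42 + 20}{-266} = 39 \left(\left(-22\right) \left(- \frac{1}{266}\right)\right) = 39 \cdot \frac{11}{133} = \frac{429}{133}$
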